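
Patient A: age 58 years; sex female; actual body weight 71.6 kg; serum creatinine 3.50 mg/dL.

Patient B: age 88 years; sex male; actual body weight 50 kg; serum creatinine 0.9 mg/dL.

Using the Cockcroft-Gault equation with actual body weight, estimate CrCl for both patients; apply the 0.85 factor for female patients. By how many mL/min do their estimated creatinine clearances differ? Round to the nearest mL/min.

Patient A: CrCl = (140 − 58) × 71.6 / (72 × 3.5) × 0.85 = 5871.2 / 252.00 × 0.85 ≈ 19.8 mL/min
Patient B: CrCl = (140 − 88) × 50 / (72 × 0.9) = 2600.0 / 64.80 ≈ 40.1 mL/min
|19.8 − 40.1| = 20.3 mL/min

20 mL/min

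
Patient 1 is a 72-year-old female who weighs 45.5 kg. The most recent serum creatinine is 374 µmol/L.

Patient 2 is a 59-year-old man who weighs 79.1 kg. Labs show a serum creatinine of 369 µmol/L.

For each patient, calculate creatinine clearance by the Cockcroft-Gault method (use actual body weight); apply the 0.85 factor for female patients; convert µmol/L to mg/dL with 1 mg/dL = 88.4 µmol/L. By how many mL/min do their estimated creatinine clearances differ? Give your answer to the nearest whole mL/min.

Patient 1: SCr = 374 / 88.4 = 4.231 mg/dL
Patient 1: CrCl = (140 − 72) × 45.5 / (72 × 4.231) × 0.85 = 3094.0 / 304.63 × 0.85 ≈ 8.6 mL/min
Patient 2: SCr = 369 / 88.4 = 4.174 mg/dL
Patient 2: CrCl = (140 − 59) × 79.1 / (72 × 4.174) = 6407.1 / 300.53 ≈ 21.3 mL/min
|8.6 − 21.3| = 12.7 mL/min

13 mL/min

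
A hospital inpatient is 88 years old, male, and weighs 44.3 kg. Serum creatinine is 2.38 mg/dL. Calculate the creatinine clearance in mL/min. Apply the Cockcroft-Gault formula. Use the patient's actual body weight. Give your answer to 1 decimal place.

CrCl = (140 − 88) × 44.3 / (72 × 2.38) = 2303.6 / 171.36 ≈ 13.4 mL/min

13.4 mL/min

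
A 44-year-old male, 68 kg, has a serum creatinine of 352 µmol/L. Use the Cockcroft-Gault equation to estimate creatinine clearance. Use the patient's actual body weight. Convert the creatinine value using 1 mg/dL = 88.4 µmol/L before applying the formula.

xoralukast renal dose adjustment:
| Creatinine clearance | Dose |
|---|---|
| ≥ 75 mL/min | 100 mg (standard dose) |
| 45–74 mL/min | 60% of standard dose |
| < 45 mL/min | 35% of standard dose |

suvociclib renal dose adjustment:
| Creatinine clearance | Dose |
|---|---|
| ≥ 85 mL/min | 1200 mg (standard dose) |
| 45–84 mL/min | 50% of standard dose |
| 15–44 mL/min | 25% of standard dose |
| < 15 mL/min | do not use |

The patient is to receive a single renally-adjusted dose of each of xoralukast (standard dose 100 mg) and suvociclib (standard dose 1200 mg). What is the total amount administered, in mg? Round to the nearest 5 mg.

335 mg

SCr = 352 / 88.4 = 3.982 mg/dL
CrCl = (140 − 44) × 68 / (72 × 3.982) = 6528.0 / 286.70 ≈ 22.8 mL/min
CrCl ≈ 23 mL/min.
xoralukast: < 45 mL/min → 35% of 100 mg = 35 mg.
suvociclib: 15–44 mL/min → 25% of 1200 mg = 300 mg.
Total = 35 + 300 = 335 mg.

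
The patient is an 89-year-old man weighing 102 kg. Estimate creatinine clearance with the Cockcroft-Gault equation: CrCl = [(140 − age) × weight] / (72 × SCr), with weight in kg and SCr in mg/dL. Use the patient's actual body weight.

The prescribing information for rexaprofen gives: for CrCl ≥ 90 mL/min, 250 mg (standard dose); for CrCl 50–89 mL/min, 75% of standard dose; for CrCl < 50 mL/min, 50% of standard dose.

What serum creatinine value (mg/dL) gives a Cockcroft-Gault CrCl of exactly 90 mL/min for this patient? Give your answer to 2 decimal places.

0.80 mg/dL

Standard dose requires CrCl ≥ 90 mL/min.
Set (140 − 89) × 102 / (72 × SCr) = 90
SCr = (140 − 89) × 102 / (72 × 90) = 0.803 mg/dL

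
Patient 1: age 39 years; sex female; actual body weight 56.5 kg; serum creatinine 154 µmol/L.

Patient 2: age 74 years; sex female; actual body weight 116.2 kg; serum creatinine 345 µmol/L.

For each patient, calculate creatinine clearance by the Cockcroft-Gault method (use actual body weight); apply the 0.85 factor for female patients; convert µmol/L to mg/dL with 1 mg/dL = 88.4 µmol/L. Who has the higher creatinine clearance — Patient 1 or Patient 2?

Patient 1

Patient 1: SCr = 154 / 88.4 = 1.742 mg/dL
Patient 1: CrCl = (140 − 39) × 56.5 / (72 × 1.742) × 0.85 = 5706.5 / 125.42 × 0.85 ≈ 38.7 mL/min
Patient 2: SCr = 345 / 88.4 = 3.903 mg/dL
Patient 2: CrCl = (140 − 74) × 116.2 / (72 × 3.903) × 0.85 = 7669.2 / 281.02 × 0.85 ≈ 23.2 mL/min
38.7 vs 23.2 mL/min → Patient 1 is higher.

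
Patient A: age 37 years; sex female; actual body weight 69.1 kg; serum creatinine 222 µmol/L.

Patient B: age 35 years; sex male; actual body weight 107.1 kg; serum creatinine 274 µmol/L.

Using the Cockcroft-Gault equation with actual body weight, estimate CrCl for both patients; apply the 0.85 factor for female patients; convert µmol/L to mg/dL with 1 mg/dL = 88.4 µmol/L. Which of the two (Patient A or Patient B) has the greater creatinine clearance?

Patient A: SCr = 222 / 88.4 = 2.511 mg/dL
Patient A: CrCl = (140 − 37) × 69.1 / (72 × 2.511) × 0.85 = 7117.3 / 180.79 × 0.85 ≈ 33.5 mL/min
Patient B: SCr = 274 / 88.4 = 3.1 mg/dL
Patient B: CrCl = (140 − 35) × 107.1 / (72 × 3.1) = 11245.5 / 223.20 ≈ 50.4 mL/min
33.5 vs 50.4 mL/min → Patient B is higher.

Patient B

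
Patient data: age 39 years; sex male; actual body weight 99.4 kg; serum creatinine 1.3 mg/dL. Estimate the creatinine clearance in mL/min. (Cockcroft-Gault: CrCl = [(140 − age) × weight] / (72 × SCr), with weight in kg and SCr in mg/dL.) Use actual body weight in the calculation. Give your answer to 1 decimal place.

CrCl = (140 − 39) × 99.4 / (72 × 1.3) = 10039.4 / 93.60 ≈ 107.3 mL/min

107.3 mL/min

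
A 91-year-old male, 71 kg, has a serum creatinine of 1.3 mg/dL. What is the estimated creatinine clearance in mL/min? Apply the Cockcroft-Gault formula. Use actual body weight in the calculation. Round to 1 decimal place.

37.2 mL/min

CrCl = (140 − 91) × 71 / (72 × 1.3) = 3479.0 / 93.60 ≈ 37.2 mL/min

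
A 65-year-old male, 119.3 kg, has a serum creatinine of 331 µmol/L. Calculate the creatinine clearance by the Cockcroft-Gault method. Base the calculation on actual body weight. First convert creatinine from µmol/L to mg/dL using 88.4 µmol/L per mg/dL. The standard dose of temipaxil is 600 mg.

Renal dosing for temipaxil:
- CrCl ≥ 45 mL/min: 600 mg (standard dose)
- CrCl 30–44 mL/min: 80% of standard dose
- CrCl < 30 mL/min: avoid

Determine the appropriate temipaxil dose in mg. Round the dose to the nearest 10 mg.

SCr = 331 / 88.4 = 3.744 mg/dL
CrCl = (140 − 65) × 119.3 / (72 × 3.744) = 8947.5 / 269.57 ≈ 33.2 mL/min
CrCl ≈ 33 mL/min → bracket 30–44 mL/min.
80% of 600 mg = 480 mg

480 mg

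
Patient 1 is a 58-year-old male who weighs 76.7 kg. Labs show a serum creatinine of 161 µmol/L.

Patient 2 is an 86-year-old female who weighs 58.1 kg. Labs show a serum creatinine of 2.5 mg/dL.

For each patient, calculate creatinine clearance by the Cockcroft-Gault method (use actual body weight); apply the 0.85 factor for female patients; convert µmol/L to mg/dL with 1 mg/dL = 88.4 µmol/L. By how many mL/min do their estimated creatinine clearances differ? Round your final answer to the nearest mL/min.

Patient 1: SCr = 161 / 88.4 = 1.821 mg/dL
Patient 1: CrCl = (140 − 58) × 76.7 / (72 × 1.821) = 6289.4 / 131.11 ≈ 48.0 mL/min
Patient 2: CrCl = (140 − 86) × 58.1 / (72 × 2.5) × 0.85 = 3137.4 / 180.00 × 0.85 ≈ 14.8 mL/min
|48.0 − 14.8| = 33.2 mL/min

33 mL/min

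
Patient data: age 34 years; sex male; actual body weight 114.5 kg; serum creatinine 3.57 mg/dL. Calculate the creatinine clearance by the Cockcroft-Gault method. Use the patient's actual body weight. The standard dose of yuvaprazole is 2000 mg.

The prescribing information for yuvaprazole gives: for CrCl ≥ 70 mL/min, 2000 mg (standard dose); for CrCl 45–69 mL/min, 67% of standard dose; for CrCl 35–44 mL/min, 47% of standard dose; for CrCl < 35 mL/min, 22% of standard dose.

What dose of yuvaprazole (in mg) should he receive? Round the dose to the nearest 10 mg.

1340 mg

CrCl = (140 − 34) × 114.5 / (72 × 3.57) = 12137.0 / 257.04 ≈ 47.2 mL/min
CrCl ≈ 47 mL/min → bracket 45–69 mL/min.
67% of 2000 mg = 1340 mg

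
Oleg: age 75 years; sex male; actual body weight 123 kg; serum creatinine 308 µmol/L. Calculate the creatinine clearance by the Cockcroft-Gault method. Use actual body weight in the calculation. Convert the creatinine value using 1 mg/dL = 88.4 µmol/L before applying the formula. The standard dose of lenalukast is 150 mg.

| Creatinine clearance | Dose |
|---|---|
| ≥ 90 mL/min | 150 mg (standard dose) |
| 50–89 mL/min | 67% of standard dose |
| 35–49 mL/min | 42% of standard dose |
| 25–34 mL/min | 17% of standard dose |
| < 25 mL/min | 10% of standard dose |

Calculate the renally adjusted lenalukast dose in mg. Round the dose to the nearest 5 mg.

25 mg

SCr = 308 / 88.4 = 3.484 mg/dL
CrCl = (140 − 75) × 123 / (72 × 3.484) = 7995.0 / 250.85 ≈ 31.9 mL/min
CrCl ≈ 32 mL/min → bracket 25–34 mL/min.
17% of 150 mg = 25.5 mg → 25 mg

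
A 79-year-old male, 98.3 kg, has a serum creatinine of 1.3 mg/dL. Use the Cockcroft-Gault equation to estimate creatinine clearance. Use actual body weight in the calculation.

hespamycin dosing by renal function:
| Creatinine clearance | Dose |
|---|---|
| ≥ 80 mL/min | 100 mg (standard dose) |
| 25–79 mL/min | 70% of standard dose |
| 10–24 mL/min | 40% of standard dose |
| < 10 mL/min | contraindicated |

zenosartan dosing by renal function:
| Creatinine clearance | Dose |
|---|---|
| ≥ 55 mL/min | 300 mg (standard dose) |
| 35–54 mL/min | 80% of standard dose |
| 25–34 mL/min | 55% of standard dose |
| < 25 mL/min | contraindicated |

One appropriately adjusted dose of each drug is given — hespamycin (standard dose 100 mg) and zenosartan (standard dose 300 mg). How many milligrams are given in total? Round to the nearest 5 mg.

CrCl = (140 − 79) × 98.3 / (72 × 1.3) = 5996.3 / 93.60 ≈ 64.1 mL/min
CrCl ≈ 64 mL/min.
hespamycin: 25–79 mL/min → 70% of 100 mg = 70 mg.
zenosartan: ≥ 55 mL/min → 100% of 300 mg = 300 mg.
Total = 70 + 300 = 370 mg.

370 mg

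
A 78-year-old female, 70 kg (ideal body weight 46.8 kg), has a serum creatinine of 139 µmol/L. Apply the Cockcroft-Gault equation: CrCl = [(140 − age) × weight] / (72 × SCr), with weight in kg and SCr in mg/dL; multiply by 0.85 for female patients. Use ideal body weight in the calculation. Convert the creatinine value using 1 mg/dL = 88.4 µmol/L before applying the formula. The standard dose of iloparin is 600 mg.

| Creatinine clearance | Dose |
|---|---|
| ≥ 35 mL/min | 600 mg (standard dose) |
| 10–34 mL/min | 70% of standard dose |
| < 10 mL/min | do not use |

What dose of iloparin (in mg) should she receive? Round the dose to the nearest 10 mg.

SCr = 139 / 88.4 = 1.572 mg/dL
CrCl = (140 − 78) × 46.8 / (72 × 1.572) × 0.85 = 2901.6 / 113.18 × 0.85 ≈ 21.8 mL/min
CrCl ≈ 22 mL/min → bracket 10–34 mL/min.
70% of 600 mg = 420 mg

420 mg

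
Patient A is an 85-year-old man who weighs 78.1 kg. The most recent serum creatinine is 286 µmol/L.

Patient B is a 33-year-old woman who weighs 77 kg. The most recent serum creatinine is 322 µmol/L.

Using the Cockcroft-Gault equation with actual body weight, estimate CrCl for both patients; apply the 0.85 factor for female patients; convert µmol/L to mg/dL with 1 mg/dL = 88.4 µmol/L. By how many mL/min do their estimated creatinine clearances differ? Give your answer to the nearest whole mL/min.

Patient A: SCr = 286 / 88.4 = 3.235 mg/dL
Patient A: CrCl = (140 − 85) × 78.1 / (72 × 3.235) = 4295.5 / 232.92 ≈ 18.4 mL/min
Patient B: SCr = 322 / 88.4 = 3.643 mg/dL
Patient B: CrCl = (140 − 33) × 77 / (72 × 3.643) × 0.85 = 8239.0 / 262.30 × 0.85 ≈ 26.7 mL/min
|18.4 − 26.7| = 8.3 mL/min

8 mL/min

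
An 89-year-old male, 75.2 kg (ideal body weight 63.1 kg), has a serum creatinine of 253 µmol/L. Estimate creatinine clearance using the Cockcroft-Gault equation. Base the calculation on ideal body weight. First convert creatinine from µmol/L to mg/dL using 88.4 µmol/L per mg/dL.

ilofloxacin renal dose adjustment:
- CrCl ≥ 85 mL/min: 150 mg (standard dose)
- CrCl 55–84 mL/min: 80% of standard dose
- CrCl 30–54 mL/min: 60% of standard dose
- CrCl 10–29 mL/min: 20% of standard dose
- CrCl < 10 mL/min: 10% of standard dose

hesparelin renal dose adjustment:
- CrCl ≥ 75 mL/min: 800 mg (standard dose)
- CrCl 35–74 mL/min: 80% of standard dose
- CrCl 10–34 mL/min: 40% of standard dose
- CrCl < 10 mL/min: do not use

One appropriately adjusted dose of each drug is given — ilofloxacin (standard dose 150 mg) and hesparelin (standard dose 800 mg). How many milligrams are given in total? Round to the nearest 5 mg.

SCr = 253 / 88.4 = 2.862 mg/dL
CrCl = (140 − 89) × 63.1 / (72 × 2.862) = 3218.1 / 206.06 ≈ 15.6 mL/min
CrCl ≈ 16 mL/min.
ilofloxacin: 10–29 mL/min → 20% of 150 mg = 30 mg.
hesparelin: 10–34 mL/min → 40% of 800 mg = 320 mg.
Total = 30 + 320 = 350 mg.

350 mg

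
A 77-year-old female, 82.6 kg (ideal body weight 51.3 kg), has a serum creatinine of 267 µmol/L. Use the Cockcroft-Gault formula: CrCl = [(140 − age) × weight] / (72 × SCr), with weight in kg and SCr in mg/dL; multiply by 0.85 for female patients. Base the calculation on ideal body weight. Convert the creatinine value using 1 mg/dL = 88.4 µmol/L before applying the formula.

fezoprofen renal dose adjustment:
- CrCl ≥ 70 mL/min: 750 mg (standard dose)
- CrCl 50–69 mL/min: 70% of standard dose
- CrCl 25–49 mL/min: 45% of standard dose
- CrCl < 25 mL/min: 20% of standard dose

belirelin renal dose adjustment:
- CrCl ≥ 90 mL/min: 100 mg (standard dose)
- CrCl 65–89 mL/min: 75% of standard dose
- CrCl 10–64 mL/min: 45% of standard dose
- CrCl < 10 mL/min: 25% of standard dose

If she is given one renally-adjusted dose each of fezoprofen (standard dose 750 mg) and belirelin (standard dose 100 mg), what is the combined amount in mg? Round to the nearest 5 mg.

SCr = 267 / 88.4 = 3.02 mg/dL
CrCl = (140 − 77) × 51.3 / (72 × 3.02) × 0.85 = 3231.9 / 217.44 × 0.85 ≈ 12.6 mL/min
CrCl ≈ 13 mL/min.
fezoprofen: < 25 mL/min → 20% of 750 mg = 150 mg.
belirelin: 10–64 mL/min → 45% of 100 mg = 45 mg.
Total = 150 + 45 = 195 mg.

195 mg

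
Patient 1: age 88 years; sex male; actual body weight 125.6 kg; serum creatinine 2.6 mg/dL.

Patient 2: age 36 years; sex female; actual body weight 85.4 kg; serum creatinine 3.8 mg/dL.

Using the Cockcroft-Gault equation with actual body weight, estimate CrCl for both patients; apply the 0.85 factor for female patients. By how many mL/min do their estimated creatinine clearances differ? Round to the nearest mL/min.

Patient 1: CrCl = (140 − 88) × 125.6 / (72 × 2.6) = 6531.2 / 187.20 ≈ 34.9 mL/min
Patient 2: CrCl = (140 − 36) × 85.4 / (72 × 3.8) × 0.85 = 8881.6 / 273.60 × 0.85 ≈ 27.6 mL/min
|34.9 − 27.6| = 7.3 mL/min

7 mL/min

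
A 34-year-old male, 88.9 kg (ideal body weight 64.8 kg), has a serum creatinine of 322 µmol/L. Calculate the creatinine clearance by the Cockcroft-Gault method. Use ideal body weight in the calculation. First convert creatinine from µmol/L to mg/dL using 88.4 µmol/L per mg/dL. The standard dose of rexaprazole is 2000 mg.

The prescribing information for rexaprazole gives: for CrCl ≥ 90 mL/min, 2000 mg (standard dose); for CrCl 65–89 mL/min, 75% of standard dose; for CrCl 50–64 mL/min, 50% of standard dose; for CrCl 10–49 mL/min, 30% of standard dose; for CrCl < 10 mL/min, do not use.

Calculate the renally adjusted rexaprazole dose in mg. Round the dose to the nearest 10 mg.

SCr = 322 / 88.4 = 3.643 mg/dL
CrCl = (140 − 34) × 64.8 / (72 × 3.643) = 6868.8 / 262.30 ≈ 26.2 mL/min
CrCl ≈ 26 mL/min → bracket 10–49 mL/min.
30% of 2000 mg = 600 mg

600 mg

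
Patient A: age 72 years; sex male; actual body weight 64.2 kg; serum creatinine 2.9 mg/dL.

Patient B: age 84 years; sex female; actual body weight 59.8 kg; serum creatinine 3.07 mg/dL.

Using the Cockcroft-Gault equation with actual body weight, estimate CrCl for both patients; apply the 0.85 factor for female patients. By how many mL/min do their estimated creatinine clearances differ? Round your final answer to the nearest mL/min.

8 mL/min

Patient A: CrCl = (140 − 72) × 64.2 / (72 × 2.9) = 4365.6 / 208.80 ≈ 20.9 mL/min
Patient B: CrCl = (140 − 84) × 59.8 / (72 × 3.07) × 0.85 = 3348.8 / 221.04 × 0.85 ≈ 12.9 mL/min
|20.9 − 12.9| = 8.0 mL/min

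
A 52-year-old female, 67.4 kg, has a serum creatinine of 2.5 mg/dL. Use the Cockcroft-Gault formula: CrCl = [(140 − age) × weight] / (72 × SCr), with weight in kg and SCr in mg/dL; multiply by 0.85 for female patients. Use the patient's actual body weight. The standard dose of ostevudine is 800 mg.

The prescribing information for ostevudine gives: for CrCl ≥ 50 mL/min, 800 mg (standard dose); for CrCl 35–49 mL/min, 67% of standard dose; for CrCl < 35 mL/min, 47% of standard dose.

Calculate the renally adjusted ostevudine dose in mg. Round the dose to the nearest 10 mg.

CrCl = (140 − 52) × 67.4 / (72 × 2.5) × 0.85 = 5931.2 / 180.00 × 0.85 ≈ 28.0 mL/min
CrCl ≈ 28 mL/min → bracket < 35 mL/min.
47% of 800 mg = 376 mg → 380 mg

380 mg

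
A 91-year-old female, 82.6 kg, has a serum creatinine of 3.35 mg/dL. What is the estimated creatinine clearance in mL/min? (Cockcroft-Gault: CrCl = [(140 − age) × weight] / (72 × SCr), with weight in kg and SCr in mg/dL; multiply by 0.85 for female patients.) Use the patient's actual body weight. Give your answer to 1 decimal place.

CrCl = (140 − 91) × 82.6 / (72 × 3.35) × 0.85 = 4047.4 / 241.20 × 0.85 ≈ 14.3 mL/min

14.3 mL/min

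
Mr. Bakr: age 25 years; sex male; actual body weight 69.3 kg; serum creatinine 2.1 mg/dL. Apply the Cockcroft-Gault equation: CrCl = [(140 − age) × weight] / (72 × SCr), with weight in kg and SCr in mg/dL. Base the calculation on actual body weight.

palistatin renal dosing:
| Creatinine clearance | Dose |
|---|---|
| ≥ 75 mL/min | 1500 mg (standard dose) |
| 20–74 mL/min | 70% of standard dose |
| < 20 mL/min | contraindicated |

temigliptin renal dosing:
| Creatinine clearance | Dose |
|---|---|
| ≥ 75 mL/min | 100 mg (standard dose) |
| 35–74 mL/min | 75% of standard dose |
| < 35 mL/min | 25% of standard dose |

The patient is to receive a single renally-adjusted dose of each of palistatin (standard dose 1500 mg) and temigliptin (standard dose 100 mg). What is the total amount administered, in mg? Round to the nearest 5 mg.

CrCl = (140 − 25) × 69.3 / (72 × 2.1) = 7969.5 / 151.20 ≈ 52.7 mL/min
CrCl ≈ 53 mL/min.
palistatin: 20–74 mL/min → 70% of 1500 mg = 1050 mg.
temigliptin: 35–74 mL/min → 75% of 100 mg = 75 mg.
Total = 1050 + 75 = 1125 mg.

1125 mg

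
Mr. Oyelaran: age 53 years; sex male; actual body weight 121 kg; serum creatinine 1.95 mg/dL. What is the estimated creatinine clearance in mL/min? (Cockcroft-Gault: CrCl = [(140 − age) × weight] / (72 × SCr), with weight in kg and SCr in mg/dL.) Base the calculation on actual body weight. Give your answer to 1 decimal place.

CrCl = (140 − 53) × 121 / (72 × 1.95) = 10527.0 / 140.40 ≈ 75.0 mL/min

75.0 mL/min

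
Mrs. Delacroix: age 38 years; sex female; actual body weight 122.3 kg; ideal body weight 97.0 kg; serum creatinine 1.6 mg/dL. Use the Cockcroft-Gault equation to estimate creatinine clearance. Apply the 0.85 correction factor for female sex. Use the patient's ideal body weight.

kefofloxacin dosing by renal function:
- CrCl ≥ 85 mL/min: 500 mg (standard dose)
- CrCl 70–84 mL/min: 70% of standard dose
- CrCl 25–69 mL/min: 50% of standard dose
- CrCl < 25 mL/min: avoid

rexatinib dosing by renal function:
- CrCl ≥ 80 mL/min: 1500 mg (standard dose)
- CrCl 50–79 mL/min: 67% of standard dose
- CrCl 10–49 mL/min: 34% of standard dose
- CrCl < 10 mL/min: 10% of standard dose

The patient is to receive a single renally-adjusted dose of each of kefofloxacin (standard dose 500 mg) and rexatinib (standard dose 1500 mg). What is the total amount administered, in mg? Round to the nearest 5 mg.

1355 mg

CrCl = (140 − 38) × 97 / (72 × 1.6) × 0.85 = 9894.0 / 115.20 × 0.85 ≈ 73.0 mL/min
CrCl ≈ 73 mL/min.
kefofloxacin: 70–84 mL/min → 70% of 500 mg = 350 mg.
rexatinib: 50–79 mL/min → 67% of 1500 mg = 1005 mg.
Total = 350 + 1005 = 1355 mg.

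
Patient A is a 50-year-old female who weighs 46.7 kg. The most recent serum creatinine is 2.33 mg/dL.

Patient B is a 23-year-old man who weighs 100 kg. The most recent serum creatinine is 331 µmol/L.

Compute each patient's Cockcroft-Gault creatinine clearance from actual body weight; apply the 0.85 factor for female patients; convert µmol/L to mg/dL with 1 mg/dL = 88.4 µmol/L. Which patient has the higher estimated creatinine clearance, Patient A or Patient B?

Patient B

Patient A: CrCl = (140 − 50) × 46.7 / (72 × 2.33) × 0.85 = 4203.0 / 167.76 × 0.85 ≈ 21.3 mL/min
Patient B: SCr = 331 / 88.4 = 3.744 mg/dL
Patient B: CrCl = (140 − 23) × 100 / (72 × 3.744) = 11700.0 / 269.57 ≈ 43.4 mL/min
21.3 vs 43.4 mL/min → Patient B is higher.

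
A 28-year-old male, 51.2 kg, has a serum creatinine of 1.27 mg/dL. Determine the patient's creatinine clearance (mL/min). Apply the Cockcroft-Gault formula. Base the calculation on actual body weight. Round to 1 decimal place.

CrCl = (140 − 28) × 51.2 / (72 × 1.27) = 5734.4 / 91.44 ≈ 62.7 mL/min

62.7 mL/min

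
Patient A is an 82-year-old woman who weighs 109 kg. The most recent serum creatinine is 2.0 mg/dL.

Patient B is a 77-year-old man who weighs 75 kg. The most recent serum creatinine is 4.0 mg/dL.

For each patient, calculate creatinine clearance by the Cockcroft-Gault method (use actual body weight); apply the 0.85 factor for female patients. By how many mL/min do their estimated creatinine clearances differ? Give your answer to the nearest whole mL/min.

21 mL/min

Patient A: CrCl = (140 − 82) × 109 / (72 × 2) × 0.85 = 6322.0 / 144.00 × 0.85 ≈ 37.3 mL/min
Patient B: CrCl = (140 − 77) × 75 / (72 × 4) = 4725.0 / 288.00 ≈ 16.4 mL/min
|37.3 − 16.4| = 20.9 mL/min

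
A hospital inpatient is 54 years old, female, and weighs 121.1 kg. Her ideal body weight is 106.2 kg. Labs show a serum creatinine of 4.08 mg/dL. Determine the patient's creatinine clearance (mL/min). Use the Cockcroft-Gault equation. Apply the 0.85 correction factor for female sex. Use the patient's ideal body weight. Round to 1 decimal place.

26.4 mL/min

CrCl = (140 − 54) × 106.2 / (72 × 4.08) × 0.85 = 9133.2 / 293.76 × 0.85 ≈ 26.4 mL/min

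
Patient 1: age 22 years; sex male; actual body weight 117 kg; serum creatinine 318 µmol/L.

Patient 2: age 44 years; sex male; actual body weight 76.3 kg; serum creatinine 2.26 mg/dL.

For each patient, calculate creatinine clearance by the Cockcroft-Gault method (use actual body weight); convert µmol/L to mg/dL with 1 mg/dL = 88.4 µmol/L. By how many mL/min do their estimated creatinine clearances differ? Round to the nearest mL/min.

Patient 1: SCr = 318 / 88.4 = 3.597 mg/dL
Patient 1: CrCl = (140 − 22) × 117 / (72 × 3.597) = 13806.0 / 258.98 ≈ 53.3 mL/min
Patient 2: CrCl = (140 − 44) × 76.3 / (72 × 2.26) = 7324.8 / 162.72 ≈ 45.0 mL/min
|53.3 − 45.0| = 8.3 mL/min

8 mL/min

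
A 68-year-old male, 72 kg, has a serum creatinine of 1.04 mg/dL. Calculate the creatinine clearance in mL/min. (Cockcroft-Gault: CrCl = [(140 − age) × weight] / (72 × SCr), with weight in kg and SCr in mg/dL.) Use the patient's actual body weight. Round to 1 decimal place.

CrCl = (140 − 68) × 72 / (72 × 1.04) = 5184.0 / 74.88 ≈ 69.2 mL/min

69.2 mL/min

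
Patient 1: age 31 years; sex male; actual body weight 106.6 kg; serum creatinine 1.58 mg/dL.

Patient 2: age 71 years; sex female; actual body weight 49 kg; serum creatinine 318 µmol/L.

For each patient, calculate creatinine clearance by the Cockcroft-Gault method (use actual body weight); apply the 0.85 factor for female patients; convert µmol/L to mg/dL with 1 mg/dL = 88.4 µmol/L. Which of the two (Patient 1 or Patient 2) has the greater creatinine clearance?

Patient 1: CrCl = (140 − 31) × 106.6 / (72 × 1.58) = 11619.4 / 113.76 ≈ 102.1 mL/min
Patient 2: SCr = 318 / 88.4 = 3.597 mg/dL
Patient 2: CrCl = (140 − 71) × 49 / (72 × 3.597) × 0.85 = 3381.0 / 258.98 × 0.85 ≈ 11.1 mL/min
102.1 vs 11.1 mL/min → Patient 1 is higher.

Patient 1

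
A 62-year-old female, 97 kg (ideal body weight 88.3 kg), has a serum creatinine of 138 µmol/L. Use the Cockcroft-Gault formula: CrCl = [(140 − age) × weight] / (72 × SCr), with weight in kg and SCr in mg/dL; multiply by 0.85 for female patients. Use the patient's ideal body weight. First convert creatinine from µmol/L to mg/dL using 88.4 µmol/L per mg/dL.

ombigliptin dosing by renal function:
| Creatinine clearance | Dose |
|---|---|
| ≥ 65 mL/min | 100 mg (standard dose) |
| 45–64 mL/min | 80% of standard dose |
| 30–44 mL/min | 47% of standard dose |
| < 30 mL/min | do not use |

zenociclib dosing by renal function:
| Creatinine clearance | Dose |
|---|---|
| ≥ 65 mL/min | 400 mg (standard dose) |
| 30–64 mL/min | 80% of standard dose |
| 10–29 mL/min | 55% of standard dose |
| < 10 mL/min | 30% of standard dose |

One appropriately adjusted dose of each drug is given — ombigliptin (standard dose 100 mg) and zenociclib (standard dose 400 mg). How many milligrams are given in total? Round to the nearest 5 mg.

400 mg

SCr = 138 / 88.4 = 1.561 mg/dL
CrCl = (140 − 62) × 88.3 / (72 × 1.561) × 0.85 = 6887.4 / 112.39 × 0.85 ≈ 52.1 mL/min
CrCl ≈ 52 mL/min.
ombigliptin: 45–64 mL/min → 80% of 100 mg = 80 mg.
zenociclib: 30–64 mL/min → 80% of 400 mg = 320 mg.
Total = 80 + 320 = 400 mg.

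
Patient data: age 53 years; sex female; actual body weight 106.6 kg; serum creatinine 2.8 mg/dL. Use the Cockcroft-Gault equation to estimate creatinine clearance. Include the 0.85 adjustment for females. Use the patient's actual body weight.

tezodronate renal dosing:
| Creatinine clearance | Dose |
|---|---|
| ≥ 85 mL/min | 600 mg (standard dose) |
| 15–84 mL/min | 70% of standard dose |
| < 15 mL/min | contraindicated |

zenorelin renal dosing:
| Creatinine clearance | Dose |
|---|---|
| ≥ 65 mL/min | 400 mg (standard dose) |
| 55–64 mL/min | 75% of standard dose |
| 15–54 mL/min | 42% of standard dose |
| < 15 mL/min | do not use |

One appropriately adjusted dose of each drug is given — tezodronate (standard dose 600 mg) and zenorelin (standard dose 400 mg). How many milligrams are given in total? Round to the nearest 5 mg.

CrCl = (140 − 53) × 106.6 / (72 × 2.8) × 0.85 = 9274.2 / 201.60 × 0.85 ≈ 39.1 mL/min
CrCl ≈ 39 mL/min.
tezodronate: 15–84 mL/min → 70% of 600 mg = 420 mg.
zenorelin: 15–54 mL/min → 42% of 400 mg = 168 mg.
Total = 420 + 168 = 588 mg.

590 mg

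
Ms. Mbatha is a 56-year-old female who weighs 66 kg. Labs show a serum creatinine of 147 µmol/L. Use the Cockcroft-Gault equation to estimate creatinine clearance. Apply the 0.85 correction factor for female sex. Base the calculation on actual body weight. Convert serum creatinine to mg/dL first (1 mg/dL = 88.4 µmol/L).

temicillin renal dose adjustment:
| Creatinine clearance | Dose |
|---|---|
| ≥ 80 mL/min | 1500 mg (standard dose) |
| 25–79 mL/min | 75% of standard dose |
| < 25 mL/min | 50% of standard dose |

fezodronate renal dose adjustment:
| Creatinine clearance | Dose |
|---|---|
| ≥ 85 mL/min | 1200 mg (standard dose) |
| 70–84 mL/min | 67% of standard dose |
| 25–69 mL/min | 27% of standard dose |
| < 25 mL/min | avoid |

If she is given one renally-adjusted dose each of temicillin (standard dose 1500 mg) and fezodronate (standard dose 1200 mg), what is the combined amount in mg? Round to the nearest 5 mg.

SCr = 147 / 88.4 = 1.663 mg/dL
CrCl = (140 − 56) × 66 / (72 × 1.663) × 0.85 = 5544.0 / 119.74 × 0.85 ≈ 39.4 mL/min
CrCl ≈ 39 mL/min.
temicillin: 25–79 mL/min → 75% of 1500 mg = 1125 mg.
fezodronate: 25–69 mL/min → 27% of 1200 mg = 324 mg.
Total = 1125 + 324 = 1449 mg.

1450 mg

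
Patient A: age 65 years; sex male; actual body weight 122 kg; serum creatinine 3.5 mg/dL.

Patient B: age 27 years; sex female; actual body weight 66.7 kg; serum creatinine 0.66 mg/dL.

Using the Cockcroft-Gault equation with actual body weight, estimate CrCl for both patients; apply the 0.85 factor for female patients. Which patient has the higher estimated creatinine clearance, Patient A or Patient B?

Patient A: CrCl = (140 − 65) × 122 / (72 × 3.5) = 9150.0 / 252.00 ≈ 36.3 mL/min
Patient B: CrCl = (140 − 27) × 66.7 / (72 × 0.66) × 0.85 = 7537.1 / 47.52 × 0.85 ≈ 134.8 mL/min
36.3 vs 134.8 mL/min → Patient B is higher.

Patient B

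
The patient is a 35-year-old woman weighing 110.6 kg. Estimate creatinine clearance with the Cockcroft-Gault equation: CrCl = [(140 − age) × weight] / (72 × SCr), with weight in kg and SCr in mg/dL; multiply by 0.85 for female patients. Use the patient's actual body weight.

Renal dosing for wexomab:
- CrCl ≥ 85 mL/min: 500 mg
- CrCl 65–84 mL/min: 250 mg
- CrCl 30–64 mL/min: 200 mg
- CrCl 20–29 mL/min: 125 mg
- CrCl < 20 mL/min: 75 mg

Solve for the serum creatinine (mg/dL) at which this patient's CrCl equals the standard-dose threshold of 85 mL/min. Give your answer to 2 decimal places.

Standard dose requires CrCl ≥ 85 mL/min.
Set (140 − 35) × 110.6 × 0.85 / (72 × SCr) = 85
SCr = (140 − 35) × 110.6 × 0.85 / (72 × 85) = 1.613 mg/dL

1.61 mg/dL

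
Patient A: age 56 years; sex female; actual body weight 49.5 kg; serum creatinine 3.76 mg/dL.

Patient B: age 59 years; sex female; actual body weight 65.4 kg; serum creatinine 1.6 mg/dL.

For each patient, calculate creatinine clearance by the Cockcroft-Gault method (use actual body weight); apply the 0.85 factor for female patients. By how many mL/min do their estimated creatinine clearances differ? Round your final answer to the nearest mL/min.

Patient A: CrCl = (140 − 56) × 49.5 / (72 × 3.76) × 0.85 = 4158.0 / 270.72 × 0.85 ≈ 13.1 mL/min
Patient B: CrCl = (140 − 59) × 65.4 / (72 × 1.6) × 0.85 = 5297.4 / 115.20 × 0.85 ≈ 39.1 mL/min
|13.1 − 39.1| = 26.0 mL/min

26 mL/min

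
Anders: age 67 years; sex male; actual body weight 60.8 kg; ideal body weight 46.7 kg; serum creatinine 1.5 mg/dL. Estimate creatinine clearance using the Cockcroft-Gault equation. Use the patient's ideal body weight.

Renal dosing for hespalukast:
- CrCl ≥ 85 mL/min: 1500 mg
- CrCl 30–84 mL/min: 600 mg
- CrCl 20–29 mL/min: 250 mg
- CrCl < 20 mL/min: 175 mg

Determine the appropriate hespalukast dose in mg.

600 mg

CrCl = (140 − 67) × 46.7 / (72 × 1.5) = 3409.1 / 108.00 ≈ 31.6 mL/min
CrCl ≈ 32 mL/min → bracket 30–84 mL/min.
Dose for this bracket: 600 mg.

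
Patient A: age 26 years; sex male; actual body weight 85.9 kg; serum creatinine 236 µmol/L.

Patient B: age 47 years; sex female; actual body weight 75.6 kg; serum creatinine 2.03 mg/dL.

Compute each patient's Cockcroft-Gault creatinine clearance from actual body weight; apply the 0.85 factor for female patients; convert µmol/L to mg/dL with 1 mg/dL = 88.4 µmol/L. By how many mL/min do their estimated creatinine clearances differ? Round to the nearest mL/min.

10 mL/min

Patient A: SCr = 236 / 88.4 = 2.67 mg/dL
Patient A: CrCl = (140 − 26) × 85.9 / (72 × 2.67) = 9792.6 / 192.24 ≈ 50.9 mL/min
Patient B: CrCl = (140 − 47) × 75.6 / (72 × 2.03) × 0.85 = 7030.8 / 146.16 × 0.85 ≈ 40.9 mL/min
|50.9 − 40.9| = 10.0 mL/min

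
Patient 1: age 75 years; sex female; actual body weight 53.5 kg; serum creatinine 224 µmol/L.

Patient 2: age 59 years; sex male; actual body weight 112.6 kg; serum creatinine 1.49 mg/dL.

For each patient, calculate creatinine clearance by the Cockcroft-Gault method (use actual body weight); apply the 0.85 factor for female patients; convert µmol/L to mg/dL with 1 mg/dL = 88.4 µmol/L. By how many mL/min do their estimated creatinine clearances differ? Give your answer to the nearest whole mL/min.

Patient 1: SCr = 224 / 88.4 = 2.534 mg/dL
Patient 1: CrCl = (140 − 75) × 53.5 / (72 × 2.534) × 0.85 = 3477.5 / 182.45 × 0.85 ≈ 16.2 mL/min
Patient 2: CrCl = (140 − 59) × 112.6 / (72 × 1.49) = 9120.6 / 107.28 ≈ 85.0 mL/min
|16.2 − 85.0| = 68.8 mL/min

69 mL/min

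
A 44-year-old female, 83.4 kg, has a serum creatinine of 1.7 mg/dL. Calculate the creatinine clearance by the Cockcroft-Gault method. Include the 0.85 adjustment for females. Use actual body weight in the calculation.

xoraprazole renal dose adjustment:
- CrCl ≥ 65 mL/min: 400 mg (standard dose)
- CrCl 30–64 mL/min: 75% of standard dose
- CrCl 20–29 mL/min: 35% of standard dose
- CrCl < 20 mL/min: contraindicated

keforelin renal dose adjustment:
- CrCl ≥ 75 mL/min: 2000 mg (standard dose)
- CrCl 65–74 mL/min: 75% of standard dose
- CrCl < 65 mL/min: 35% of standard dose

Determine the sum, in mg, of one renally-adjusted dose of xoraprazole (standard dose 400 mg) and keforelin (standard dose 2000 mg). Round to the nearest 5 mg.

CrCl = (140 − 44) × 83.4 / (72 × 1.7) × 0.85 = 8006.4 / 122.40 × 0.85 ≈ 55.6 mL/min
CrCl ≈ 56 mL/min.
xoraprazole: 30–64 mL/min → 75% of 400 mg = 300 mg.
keforelin: < 65 mL/min → 35% of 2000 mg = 700 mg.
Total = 300 + 700 = 1000 mg.

1000 mg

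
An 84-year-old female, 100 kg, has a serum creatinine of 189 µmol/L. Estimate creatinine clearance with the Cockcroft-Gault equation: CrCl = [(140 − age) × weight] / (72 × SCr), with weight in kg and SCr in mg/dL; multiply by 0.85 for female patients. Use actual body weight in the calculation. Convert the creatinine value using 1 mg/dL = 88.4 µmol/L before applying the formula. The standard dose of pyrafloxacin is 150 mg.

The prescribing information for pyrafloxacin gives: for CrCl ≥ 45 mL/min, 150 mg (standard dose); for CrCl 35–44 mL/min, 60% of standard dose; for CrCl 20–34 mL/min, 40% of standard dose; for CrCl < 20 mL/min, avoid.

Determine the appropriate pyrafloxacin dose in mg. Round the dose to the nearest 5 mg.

SCr = 189 / 88.4 = 2.138 mg/dL
CrCl = (140 − 84) × 100 / (72 × 2.138) × 0.85 = 5600.0 / 153.94 × 0.85 ≈ 30.9 mL/min
CrCl ≈ 31 mL/min → bracket 20–34 mL/min.
40% of 150 mg = 60 mg

60 mg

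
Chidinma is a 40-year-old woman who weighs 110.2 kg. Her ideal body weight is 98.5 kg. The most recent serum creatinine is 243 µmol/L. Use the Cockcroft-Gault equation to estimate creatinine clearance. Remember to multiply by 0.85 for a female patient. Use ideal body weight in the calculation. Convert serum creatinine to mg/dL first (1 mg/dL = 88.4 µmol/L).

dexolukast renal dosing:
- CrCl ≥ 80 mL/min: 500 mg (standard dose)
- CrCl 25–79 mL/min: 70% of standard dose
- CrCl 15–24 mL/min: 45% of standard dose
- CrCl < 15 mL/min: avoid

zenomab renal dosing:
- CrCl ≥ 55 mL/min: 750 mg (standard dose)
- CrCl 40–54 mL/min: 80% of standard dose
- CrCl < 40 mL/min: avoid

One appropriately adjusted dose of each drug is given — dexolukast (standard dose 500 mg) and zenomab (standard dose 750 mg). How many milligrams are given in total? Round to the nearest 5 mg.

SCr = 243 / 88.4 = 2.749 mg/dL
CrCl = (140 − 40) × 98.5 / (72 × 2.749) × 0.85 = 9850.0 / 197.93 × 0.85 ≈ 42.3 mL/min
CrCl ≈ 42 mL/min.
dexolukast: 25–79 mL/min → 70% of 500 mg = 350 mg.
zenomab: 40–54 mL/min → 80% of 750 mg = 600 mg.
Total = 350 + 600 = 950 mg.

950 mg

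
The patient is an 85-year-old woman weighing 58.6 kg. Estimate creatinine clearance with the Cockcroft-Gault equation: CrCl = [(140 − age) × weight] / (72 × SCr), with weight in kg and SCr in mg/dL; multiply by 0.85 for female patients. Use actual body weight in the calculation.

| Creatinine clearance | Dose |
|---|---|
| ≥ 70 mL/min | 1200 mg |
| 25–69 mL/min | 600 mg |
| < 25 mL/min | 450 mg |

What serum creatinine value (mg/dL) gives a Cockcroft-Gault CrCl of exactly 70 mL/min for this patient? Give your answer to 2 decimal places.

0.54 mg/dL

Standard dose requires CrCl ≥ 70 mL/min.
Set (140 − 85) × 58.6 × 0.85 / (72 × SCr) = 70
SCr = (140 − 85) × 58.6 × 0.85 / (72 × 70) = 0.544 mg/dL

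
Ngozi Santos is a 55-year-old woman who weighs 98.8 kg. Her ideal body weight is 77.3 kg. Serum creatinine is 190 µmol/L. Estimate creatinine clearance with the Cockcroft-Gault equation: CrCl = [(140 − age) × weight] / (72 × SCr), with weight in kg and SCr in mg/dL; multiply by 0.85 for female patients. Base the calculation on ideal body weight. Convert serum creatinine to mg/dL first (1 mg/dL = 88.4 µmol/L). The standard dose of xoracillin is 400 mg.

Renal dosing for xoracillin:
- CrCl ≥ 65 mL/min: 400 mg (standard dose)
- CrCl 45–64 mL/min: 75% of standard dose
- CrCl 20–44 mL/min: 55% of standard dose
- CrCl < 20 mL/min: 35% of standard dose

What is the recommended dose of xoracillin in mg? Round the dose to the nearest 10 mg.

SCr = 190 / 88.4 = 2.149 mg/dL
CrCl = (140 − 55) × 77.3 / (72 × 2.149) × 0.85 = 6570.5 / 154.73 × 0.85 ≈ 36.1 mL/min
CrCl ≈ 36 mL/min → bracket 20–44 mL/min.
55% of 400 mg = 220 mg

220 mg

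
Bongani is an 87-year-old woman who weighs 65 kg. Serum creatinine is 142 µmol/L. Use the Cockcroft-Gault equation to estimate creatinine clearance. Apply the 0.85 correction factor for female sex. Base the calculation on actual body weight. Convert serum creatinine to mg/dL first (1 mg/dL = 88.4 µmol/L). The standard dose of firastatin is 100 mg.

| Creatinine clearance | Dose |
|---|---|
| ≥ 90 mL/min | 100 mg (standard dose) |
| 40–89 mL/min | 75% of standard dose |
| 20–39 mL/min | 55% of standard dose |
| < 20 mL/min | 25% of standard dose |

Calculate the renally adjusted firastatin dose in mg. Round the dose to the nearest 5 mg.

55 mg

SCr = 142 / 88.4 = 1.606 mg/dL
CrCl = (140 − 87) × 65 / (72 × 1.606) × 0.85 = 3445.0 / 115.63 × 0.85 ≈ 25.3 mL/min
CrCl ≈ 25 mL/min → bracket 20–39 mL/min.
55% of 100 mg = 55 mg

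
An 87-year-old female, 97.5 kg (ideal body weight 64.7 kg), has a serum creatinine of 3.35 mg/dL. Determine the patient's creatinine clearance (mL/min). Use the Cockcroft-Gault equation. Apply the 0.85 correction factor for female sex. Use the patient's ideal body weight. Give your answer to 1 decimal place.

CrCl = (140 − 87) × 64.7 / (72 × 3.35) × 0.85 = 3429.1 / 241.20 × 0.85 ≈ 12.1 mL/min

12.1 mL/min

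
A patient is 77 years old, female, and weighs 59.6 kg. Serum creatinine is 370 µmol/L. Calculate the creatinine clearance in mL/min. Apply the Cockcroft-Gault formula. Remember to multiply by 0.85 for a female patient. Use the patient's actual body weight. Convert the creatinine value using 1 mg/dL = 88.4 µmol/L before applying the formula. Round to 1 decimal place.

SCr = 370 / 88.4 = 4.186 mg/dL
CrCl = (140 − 77) × 59.6 / (72 × 4.186) × 0.85 = 3754.8 / 301.39 × 0.85 ≈ 10.6 mL/min

10.6 mL/min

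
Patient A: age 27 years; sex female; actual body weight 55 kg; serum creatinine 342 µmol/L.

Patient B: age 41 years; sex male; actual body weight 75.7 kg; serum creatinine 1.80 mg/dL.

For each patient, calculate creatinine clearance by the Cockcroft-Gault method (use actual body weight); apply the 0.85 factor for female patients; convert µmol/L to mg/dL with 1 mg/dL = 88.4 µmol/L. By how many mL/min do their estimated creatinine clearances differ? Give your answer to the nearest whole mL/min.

Patient A: SCr = 342 / 88.4 = 3.869 mg/dL
Patient A: CrCl = (140 − 27) × 55 / (72 × 3.869) × 0.85 = 6215.0 / 278.57 × 0.85 ≈ 19.0 mL/min
Patient B: CrCl = (140 − 41) × 75.7 / (72 × 1.8) = 7494.3 / 129.60 ≈ 57.8 mL/min
|19.0 − 57.8| = 38.8 mL/min

39 mL/min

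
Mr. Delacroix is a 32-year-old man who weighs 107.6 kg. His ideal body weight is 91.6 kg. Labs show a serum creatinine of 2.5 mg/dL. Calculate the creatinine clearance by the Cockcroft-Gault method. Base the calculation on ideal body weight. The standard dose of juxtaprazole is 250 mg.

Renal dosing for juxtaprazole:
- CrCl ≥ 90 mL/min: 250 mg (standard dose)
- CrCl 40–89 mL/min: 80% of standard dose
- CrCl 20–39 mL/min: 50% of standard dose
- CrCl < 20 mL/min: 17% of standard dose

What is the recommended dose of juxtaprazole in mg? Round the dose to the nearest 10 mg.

200 mg

CrCl = (140 − 32) × 91.6 / (72 × 2.5) = 9892.8 / 180.00 ≈ 55.0 mL/min
CrCl ≈ 55 mL/min → bracket 40–89 mL/min.
80% of 250 mg = 200 mg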